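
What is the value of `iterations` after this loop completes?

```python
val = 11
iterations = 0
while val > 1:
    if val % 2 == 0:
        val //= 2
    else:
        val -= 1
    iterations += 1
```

Steps to reduce 11 to 1
`iterations` takes the values: 0 → 1 → 2 → 3 → 4 → 5

Answer: 5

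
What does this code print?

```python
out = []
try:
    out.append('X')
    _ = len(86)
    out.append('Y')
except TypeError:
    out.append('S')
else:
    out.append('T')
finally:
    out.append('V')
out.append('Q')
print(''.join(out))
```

Execution trace: 'X' (try body) → 'S' (except TypeError) → 'V' (finally) → 'Q' (after the try/except). Output: XSVQ

Answer: XSVQ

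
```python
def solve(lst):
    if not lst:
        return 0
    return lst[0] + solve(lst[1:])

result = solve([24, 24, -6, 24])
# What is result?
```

24 + 24 + (-6) + 24 + 0 = 66

Answer: 66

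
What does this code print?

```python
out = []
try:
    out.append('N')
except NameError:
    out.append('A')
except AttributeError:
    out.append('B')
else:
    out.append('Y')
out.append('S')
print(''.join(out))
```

Execution trace: 'N' (try body, no exception) → 'Y' (else) → 'S' (after the try/except). Output: NYS

Answer: NYS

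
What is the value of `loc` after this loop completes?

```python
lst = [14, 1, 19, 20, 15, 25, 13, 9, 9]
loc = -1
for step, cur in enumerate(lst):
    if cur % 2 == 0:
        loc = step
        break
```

First even number index in [14, 1, 19, 20, 15, 25, 13, 9, 9]
`loc` takes the values: -1 → 0

Answer: 0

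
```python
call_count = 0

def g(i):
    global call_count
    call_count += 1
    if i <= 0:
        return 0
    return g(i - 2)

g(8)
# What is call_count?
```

Linear recursion stepping by 2: 5 calls from i=8 down to ≤0.

Answer: 5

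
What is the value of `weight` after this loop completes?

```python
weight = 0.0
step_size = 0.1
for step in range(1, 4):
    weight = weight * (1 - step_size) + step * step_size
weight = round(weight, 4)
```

Moving average with lr=0.1
`weight` takes the values: 0.0 → 0.1 → 0.29 → 0.561

Answer: 0.561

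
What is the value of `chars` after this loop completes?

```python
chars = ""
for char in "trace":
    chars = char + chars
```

Reverse 'trace'
`chars` takes the values: "" → "t" → "rt" → "art" → "cart" → "ecart"

Answer: "ecart"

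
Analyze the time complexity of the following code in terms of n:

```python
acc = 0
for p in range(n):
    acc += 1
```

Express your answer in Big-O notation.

Each loop level contributes: n. Multiplying the contributions gives O(n).

Answer: O(n)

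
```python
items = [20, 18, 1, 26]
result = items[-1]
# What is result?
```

Trace:
`items = [20, 18, 1, 26]` → items = [20, 18, 1, 26]
`result = items[-1]` → result = 26
So result = 26

Answer: 26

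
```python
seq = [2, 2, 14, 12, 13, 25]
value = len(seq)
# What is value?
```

Trace:
`seq = [2, 2, 14, 12, 13, 25]` → seq = [2, 2, 14, 12, 13, 25]
`value = len(seq)` → value = 6
So value = 6

Answer: 6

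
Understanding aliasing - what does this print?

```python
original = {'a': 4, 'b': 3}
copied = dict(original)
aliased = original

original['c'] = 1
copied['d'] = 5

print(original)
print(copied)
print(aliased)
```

Key concept: dict() creates copy, assignment creates alias.
Step by step:
`original = {'a': 4, 'b': 3}` → original = {'a': 4, 'b': 3}
`copied = dict(original)` → copied = {'a': 4, 'b': 3}
`aliased = original` → aliased = {'a': 4, 'b': 3} (same object as original)
`original['c'] = 1` → original = {'a': 4, 'b': 3, 'c': 1} (same object as aliased); aliased = {'a': 4, 'b': 3, 'c': 1} (same object as original)
`copied['d'] = 5` → copied = {'a': 4, 'b': 3, 'd': 5}
`print(original)` → prints {'a': 4, 'b': 3, 'c': 1}
`print(copied)` → prints {'a': 4, 'b': 3, 'd': 5}
`print(aliased)` → prints {'a': 4, 'b': 3, 'c': 1}

Answer:
{'a': 4, 'b': 3, 'c': 1}
{'a': 4, 'b': 3, 'd': 5}
{'a': 4, 'b': 3, 'c': 1}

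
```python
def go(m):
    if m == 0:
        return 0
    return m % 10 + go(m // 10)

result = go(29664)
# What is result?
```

Sum of digits of 29664: 4 + 6 + 6 + 9 + 2 = 27

Answer: 27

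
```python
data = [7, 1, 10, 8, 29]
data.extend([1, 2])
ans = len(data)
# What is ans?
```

Trace:
`data = [7, 1, 10, 8, 29]` → data = [7, 1, 10, 8, 29]
`data.extend([1, 2])` → data = [7, 1, 10, 8, 29, 1, 2]
`ans = len(data)` → ans = 7
So ans = 7

Answer: 7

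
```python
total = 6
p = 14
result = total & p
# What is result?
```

Trace:
`total = 6` → total = 6
`p = 14` → p = 14
`result = total & p` → result = 6
So result = 6

Answer: 6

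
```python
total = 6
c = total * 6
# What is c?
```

Trace:
`total = 6` → total = 6
`c = total * 6` → c = 36
So c = 36

Answer: 36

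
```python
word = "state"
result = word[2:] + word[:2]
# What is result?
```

Trace:
`word = "state"` → word = 'state'
`result = word[2:] + word[:2]` → result = 'atest'
So result = 'atest'

Answer: 'atest'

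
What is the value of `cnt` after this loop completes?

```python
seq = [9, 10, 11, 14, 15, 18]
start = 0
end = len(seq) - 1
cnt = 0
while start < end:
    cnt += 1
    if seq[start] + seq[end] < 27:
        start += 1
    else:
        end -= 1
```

Steps to find pair summing to 27
`cnt` takes the values: 0 → 1 → 2 → 3 → 4 → 5

Answer: 5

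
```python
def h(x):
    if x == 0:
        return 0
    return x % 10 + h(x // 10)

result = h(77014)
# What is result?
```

Sum of digits of 77014: 4 + 1 + 0 + 7 + 7 = 19

Answer: 19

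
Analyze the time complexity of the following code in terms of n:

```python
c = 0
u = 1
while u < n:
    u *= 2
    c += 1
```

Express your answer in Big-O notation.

Each loop level contributes: log n. Multiplying the contributions gives O(log n).

Answer: O(log n)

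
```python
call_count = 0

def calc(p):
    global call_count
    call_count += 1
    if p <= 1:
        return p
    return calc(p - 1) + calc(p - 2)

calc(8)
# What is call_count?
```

Calls(p) = 1 + Calls(p-1) + Calls(p-2); Calls(0)=Calls(1)=1. For p=8 this gives 67.

Answer: 67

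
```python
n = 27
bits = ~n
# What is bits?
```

Trace:
`n = 27` → n = 27
`bits = ~n` → bits = -28
So bits = -28

Answer: -28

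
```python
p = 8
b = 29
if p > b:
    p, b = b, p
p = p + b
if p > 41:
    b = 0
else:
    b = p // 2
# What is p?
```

Trace:
`p = 8` → p = 8
`b = 29` → b = 29
`if p > b: ...` → p > b is False → no variable changes
`p = p + b` → p = 37
`if p > 41: ...` → p > 41 is False, take else branch → b = 18
So p = 37

Answer: 37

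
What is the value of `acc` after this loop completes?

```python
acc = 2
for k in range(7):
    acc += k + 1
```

Start at 2, add 1 to 7 = 30
`acc` takes the values: 2 → 3 → 5 → 8 → 12 → 17 → 23 → 30

Answer: 30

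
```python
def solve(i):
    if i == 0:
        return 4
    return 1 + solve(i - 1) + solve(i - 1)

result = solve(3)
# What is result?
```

solve(i) = 1 + 2·solve(i-1), solve(0)=4. Closed form: (4+1)·2^3 - 1 = 39.

Answer: 39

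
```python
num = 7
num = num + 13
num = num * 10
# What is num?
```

Trace:
`num = 7` → num = 7
`num = num + 13` → num = 20
`num = num * 10` → num = 200
So num = 200

Answer: 200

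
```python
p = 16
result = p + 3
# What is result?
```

Trace:
`p = 16` → p = 16
`result = p + 3` → result = 19
So result = 19

Answer: 19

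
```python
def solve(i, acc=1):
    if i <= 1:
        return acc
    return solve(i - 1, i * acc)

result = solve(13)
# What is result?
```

Accumulator trace (n, acc): (13, 1) -> (12, 13) -> (11, 156) -> (10, 1716) -> (9, 17160) -> (8, 154440) -> (7, 1235520) -> (6, 8648640) -> (5, 51891840) -> (4, 259459200) -> (3, 1037836800) -> (2, 3113510400) -> (1, 6227020800) -> return 6227020800

Answer: 6227020800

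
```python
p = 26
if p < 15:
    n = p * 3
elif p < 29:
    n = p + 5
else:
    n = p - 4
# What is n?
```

Trace:
`p = 26` → p = 26
`if p < 15: ...` → p < 15 is False, p < 29 is True → n = 31
So n = 31

Answer: 31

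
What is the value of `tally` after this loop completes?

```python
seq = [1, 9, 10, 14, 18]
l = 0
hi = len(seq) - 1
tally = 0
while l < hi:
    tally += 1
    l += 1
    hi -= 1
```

Iterations until pointers meet (list length 5)
`tally` takes the values: 0 → 1 → 2

Answer: 2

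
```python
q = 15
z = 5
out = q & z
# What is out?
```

Trace:
`q = 15` → q = 15
`z = 5` → z = 5
`out = q & z` → out = 5
So out = 5

Answer: 5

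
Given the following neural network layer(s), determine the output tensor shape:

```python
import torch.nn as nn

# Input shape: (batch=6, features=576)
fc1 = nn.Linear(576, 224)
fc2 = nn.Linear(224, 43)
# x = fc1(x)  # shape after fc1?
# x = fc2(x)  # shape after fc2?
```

Input: (6, 576) -> after fc1: (6, 224) -> Output: (6, 43)

Answer: (6, 43)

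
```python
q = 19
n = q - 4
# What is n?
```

Trace:
`q = 19` → q = 19
`n = q - 4` → n = 15
So n = 15

Answer: 15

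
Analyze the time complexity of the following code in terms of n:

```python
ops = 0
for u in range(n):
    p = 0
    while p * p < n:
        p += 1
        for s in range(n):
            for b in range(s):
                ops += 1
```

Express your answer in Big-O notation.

Each loop level contributes: n × √n × n × n. Multiplying the contributions gives O(n^3√n).

Answer: O(n^3√n)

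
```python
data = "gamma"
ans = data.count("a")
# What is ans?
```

Trace:
`data = "gamma"` → data = 'gamma'
`ans = data.count("a")` → ans = 2
So ans = 2

Answer: 2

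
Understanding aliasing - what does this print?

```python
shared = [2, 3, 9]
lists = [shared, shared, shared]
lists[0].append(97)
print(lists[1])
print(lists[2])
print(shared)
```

Key concept: list of same reference.
Step by step:
`shared = [2, 3, 9]` → shared = [2, 3, 9]
`lists = [shared, shared, shared]` → lists = [[2, 3, 9], [2, 3, 9], [2, 3, 9]]
`lists[0].append(97)` → shared = [2, 3, 9, 97]; lists = [[2, 3, 9, 97], [2, 3, 9, 97], [2, 3, 9, 97]]
`print(lists[1])` → prints [2, 3, 9, 97]
`print(lists[2])` → prints [2, 3, 9, 97]
`print(shared)` → prints [2, 3, 9, 97]

Answer:
[2, 3, 9, 97]
[2, 3, 9, 97]
[2, 3, 9, 97]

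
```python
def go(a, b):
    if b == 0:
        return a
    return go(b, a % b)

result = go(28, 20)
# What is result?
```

go(28, 20) -> go(20, 8) -> go(8, 4) -> go(4, 0) -> 4

Answer: 4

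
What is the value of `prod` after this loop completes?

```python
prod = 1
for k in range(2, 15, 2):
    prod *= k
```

Product of even numbers 2 to 14
`prod` takes the values: 1 → 2 → 8 → 48 → 384 → 3840 → 46080 → 645120

Answer: 645120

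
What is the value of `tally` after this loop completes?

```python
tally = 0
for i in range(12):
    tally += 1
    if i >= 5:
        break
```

Loop breaks when i reaches 5, tally is 6
`tally` takes the values: 0 → 1 → 2 → 3 → 4 → 5 → 6

Answer: 6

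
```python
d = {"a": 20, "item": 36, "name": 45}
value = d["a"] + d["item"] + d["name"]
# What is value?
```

Trace:
`d = {"a": 20, "item": 36, "name": 45}` → d = {'a': 20, 'item': 36, 'name': 45}
`value = d["a"] + d["item"] + d["name"]` → value = 101
So value = 101

Answer: 101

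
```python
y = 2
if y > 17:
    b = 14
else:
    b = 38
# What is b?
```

Trace:
`y = 2` → y = 2
`if y > 17: ...` → y > 17 is False, take else branch → b = 38
So b = 38

Answer: 38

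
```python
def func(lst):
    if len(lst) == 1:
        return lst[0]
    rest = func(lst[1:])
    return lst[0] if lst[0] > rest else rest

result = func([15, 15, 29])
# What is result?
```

Recursive max over [15, 15, 29] = 29

Answer: 29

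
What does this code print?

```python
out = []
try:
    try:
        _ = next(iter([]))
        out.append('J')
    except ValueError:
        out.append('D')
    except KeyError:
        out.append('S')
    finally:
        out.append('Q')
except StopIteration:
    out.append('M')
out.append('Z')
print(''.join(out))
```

Execution trace: 'Q' (finally) → 'M' (outer except StopIteration) → 'Z' (after the try/except). Output: QMZ

Answer: QMZ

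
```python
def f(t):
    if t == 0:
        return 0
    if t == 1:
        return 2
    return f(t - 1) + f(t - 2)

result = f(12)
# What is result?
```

Build up from base cases: f(0)=0, f(1)=2, f(2)=2, f(3)=4, f(4)=6, f(5)=10, f(6)=16, ..., f(12)=288

Answer: 288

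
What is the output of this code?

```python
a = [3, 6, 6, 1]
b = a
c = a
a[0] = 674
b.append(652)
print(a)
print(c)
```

Key concept: multiple aliases.
Step by step:
`a = [3, 6, 6, 1]` → a = [3, 6, 6, 1]
`b = a` → b = [3, 6, 6, 1] (same object as a)
`c = a` → c = [3, 6, 6, 1] (same object as a, b)
`a[0] = 674` → a = [674, 6, 6, 1] (same object as b, c); b = [674, 6, 6, 1] (same object as a, c); c = [674, 6, 6, 1] (same object as a, b)
`b.append(652)` → a = [674, 6, 6, 1, 652] (same object as b, c); b = [674, 6, 6, 1, 652] (same object as a, c); c = [674, 6, 6, 1, 652] (same object as a, b)
`print(a)` → prints [674, 6, 6, 1, 652]
`print(c)` → prints [674, 6, 6, 1, 652]

Answer:
[674, 6, 6, 1, 652]
[674, 6, 6, 1, 652]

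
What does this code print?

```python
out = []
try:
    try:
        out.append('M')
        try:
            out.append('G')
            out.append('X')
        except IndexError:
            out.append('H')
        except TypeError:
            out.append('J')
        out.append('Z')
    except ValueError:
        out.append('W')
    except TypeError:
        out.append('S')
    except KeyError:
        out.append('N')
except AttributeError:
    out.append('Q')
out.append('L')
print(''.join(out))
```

Execution trace: 'M' (try body) → 'G' (inner try body) → 'X' (inner try body, no exception) → 'Z' (try body, no exception) → 'L' (after the try/except). Output: MGXZL

Answer: MGXZL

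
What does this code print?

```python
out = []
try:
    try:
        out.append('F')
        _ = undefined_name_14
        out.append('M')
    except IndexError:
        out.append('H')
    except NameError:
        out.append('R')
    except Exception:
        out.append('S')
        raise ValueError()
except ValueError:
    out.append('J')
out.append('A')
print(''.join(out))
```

Execution trace: 'F' (inner try body) → 'R' (inner except NameError) → 'A' (after the try/except). Output: FRA

Answer: FRA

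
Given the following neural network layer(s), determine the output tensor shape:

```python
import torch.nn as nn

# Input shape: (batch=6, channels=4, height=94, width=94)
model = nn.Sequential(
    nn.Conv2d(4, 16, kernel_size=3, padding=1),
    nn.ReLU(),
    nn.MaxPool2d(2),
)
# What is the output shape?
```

Input: (6, 4, 94, 94) -> after Conv2d: (6, 16, 94, 94) -> after ReLU: (6, 16, 94, 94) -> Output: (6, 16, 47, 47)

Answer: (6, 16, 47, 47)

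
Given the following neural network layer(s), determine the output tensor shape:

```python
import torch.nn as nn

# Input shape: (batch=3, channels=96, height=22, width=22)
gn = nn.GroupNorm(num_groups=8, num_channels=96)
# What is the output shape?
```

Input: (3, 96, 22, 22) -> Output: (3, 96, 22, 22)

Answer: (3, 96, 22, 22)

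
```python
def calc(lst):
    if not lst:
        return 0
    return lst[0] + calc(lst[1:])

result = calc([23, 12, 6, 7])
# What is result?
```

23 + 12 + 6 + 7 + 0 = 48

Answer: 48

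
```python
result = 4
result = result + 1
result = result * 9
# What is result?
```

Trace:
`result = 4` → result = 4
`result = result + 1` → result = 5
`result = result * 9` → result = 45
So result = 45

Answer: 45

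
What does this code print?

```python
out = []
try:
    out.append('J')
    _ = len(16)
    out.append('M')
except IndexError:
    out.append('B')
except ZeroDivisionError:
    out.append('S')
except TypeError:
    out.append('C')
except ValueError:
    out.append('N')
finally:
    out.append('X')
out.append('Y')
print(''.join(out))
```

Execution trace: 'J' (try body) → 'C' (except TypeError) → 'X' (finally) → 'Y' (after the try/except). Output: JCXY

Answer: JCXY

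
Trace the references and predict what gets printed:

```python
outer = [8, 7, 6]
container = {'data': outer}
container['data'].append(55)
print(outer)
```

Key concept: dict holds reference to list.
Step by step:
`outer = [8, 7, 6]` → outer = [8, 7, 6]
`container = {'data': outer}` → container = {'data': [8, 7, 6]}
`container['data'].append(55)` → outer = [8, 7, 6, 55]; container = {'data': [8, 7, 6, 55]}
`print(outer)` → prints [8, 7, 6, 55]

Answer: [8, 7, 6, 55]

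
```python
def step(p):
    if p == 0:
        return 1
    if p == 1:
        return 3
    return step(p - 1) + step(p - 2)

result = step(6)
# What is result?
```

Build up from base cases: step(0)=1, step(1)=3, step(2)=4, step(3)=7, step(4)=11, step(5)=18, step(6)=29

Answer: 29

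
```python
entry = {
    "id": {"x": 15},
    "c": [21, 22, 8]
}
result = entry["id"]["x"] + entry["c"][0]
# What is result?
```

Trace:
`entry = { ...` → entry = {'id': {'x': 15}, 'c': [21, 22, 8]}
`result = entry["id"]["x"] + entry["c"][0]` → result = 36
So result = 36

Answer: 36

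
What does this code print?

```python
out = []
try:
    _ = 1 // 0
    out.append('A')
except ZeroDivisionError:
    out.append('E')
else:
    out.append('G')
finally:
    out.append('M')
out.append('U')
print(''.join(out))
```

Execution trace: 'E' (except ZeroDivisionError) → 'M' (finally) → 'U' (after the try/except). Output: EMU

Answer: EMU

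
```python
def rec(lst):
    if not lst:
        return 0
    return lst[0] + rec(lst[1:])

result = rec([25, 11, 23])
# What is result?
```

25 + 11 + 23 + 0 = 59

Answer: 59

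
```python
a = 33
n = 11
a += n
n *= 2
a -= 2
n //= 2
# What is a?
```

Trace:
`a = 33` → a = 33
`n = 11` → n = 11
`a += n` → a = 44
`n *= 2` → n = 22
`a -= 2` → a = 42
`n //= 2` → n = 11
So a = 42

Answer: 42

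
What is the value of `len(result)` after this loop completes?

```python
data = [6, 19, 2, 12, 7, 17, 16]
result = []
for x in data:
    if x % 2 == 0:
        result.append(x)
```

Count even numbers in [6, 19, 2, 12, 7, 17, 16]
`result` takes the values: [] → [6] → [6, 2] → [6, 2, 12] → [6, 2, 12, 16]
So `len(result)` = 4

Answer: 4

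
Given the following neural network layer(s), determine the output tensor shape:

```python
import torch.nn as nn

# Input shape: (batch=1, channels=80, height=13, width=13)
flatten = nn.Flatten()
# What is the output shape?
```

Input: (1, 80, 13, 13) -> Output: (1, 13520)

Answer: (1, 13520)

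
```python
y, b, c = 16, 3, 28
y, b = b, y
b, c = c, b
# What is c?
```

Trace:
`y, b, c = 16, 3, 28` → y = 16; b = 3; c = 28
`y, b = b, y` → y = 3; b = 16
`b, c = c, b` → b = 28; c = 16
So c = 16

Answer: 16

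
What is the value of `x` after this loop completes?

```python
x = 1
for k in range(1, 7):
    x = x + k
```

Start at 1, add 1 through 6
`x` takes the values: 1 → 2 → 4 → 7 → 11 → 16 → 22

Answer: 22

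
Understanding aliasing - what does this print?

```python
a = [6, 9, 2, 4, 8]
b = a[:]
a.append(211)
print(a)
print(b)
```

Key concept: slice [:] creates copy.
Step by step:
`a = [6, 9, 2, 4, 8]` → a = [6, 9, 2, 4, 8]
`b = a[:]` → b = [6, 9, 2, 4, 8]
`a.append(211)` → a = [6, 9, 2, 4, 8, 211]
`print(a)` → prints [6, 9, 2, 4, 8, 211]
`print(b)` → prints [6, 9, 2, 4, 8]

Answer:
[6, 9, 2, 4, 8, 211]
[6, 9, 2, 4, 8]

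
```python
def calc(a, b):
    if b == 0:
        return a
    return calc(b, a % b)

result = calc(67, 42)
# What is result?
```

calc(67, 42) -> calc(42, 25) -> calc(25, 17) -> calc(17, 8) -> calc(8, 1) -> calc(1, 0) -> 1

Answer: 1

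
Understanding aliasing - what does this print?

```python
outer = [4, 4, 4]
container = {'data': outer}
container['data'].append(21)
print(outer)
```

Key concept: dict holds reference to list.
Step by step:
`outer = [4, 4, 4]` → outer = [4, 4, 4]
`container = {'data': outer}` → container = {'data': [4, 4, 4]}
`container['data'].append(21)` → outer = [4, 4, 4, 21]; container = {'data': [4, 4, 4, 21]}
`print(outer)` → prints [4, 4, 4, 21]

Answer: [4, 4, 4, 21]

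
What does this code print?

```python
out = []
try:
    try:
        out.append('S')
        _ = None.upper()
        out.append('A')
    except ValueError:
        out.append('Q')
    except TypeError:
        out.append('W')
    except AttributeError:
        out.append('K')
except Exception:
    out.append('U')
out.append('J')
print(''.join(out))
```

Execution trace: 'S' (inner try body) → 'K' (inner except AttributeError) → 'J' (after the try/except). Output: SKJ

Answer: SKJ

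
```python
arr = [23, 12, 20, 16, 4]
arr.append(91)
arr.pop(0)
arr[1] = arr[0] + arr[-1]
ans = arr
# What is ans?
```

Trace:
`arr = [23, 12, 20, 16, 4]` → arr = [23, 12, 20, 16, 4]
`arr.append(91)` → arr = [23, 12, 20, 16, 4, 91]
`arr.pop(0)` → arr = [12, 20, 16, 4, 91]
`arr[1] = arr[0] + arr[-1]` → arr = [12, 103, 16, 4, 91]
`ans = arr` → ans = [12, 103, 16, 4, 91]
So ans = [12, 103, 16, 4, 91]

Answer: [12, 103, 16, 4, 91]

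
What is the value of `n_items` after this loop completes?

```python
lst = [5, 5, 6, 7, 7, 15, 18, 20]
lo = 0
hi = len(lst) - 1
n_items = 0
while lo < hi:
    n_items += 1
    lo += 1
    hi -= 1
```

Iterations until pointers meet (list length 8)
`n_items` takes the values: 0 → 1 → 2 → 3 → 4

Answer: 4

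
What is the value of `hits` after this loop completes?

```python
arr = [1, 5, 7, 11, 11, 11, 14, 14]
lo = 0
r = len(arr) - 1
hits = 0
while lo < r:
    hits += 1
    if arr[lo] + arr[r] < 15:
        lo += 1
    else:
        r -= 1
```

Steps to find pair summing to 15
`hits` takes the values: 0 → 1 → 2 → 3 → 4 → 5 → 6 → 7

Answer: 7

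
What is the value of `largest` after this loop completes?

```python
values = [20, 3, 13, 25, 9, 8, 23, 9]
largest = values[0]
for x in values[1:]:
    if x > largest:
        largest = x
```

Maximum of [20, 3, 13, 25, 9, 8, 23, 9]
`largest` takes the values: 20 → 25

Answer: 25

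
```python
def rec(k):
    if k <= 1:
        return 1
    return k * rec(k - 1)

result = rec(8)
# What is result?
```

rec(8) = 8 * 7 * 6 * 5 * 4 * 3 * 2 * 1 = 40320

Answer: 40320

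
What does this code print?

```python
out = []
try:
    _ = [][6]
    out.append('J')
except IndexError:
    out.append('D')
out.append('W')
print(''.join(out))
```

Execution trace: 'D' (except IndexError) → 'W' (after the try/except). Output: DW

Answer: DW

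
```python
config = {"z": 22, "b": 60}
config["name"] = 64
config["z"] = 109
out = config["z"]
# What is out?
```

Trace:
`config = {"z": 22, "b": 60}` → config = {'z': 22, 'b': 60}
`config["name"] = 64` → config = {'z': 22, 'b': 60, 'name': 64}
`config["z"] = 109` → config = {'z': 109, 'b': 60, 'name': 64}
`out = config["z"]` → out = 109
So out = 109

Answer: 109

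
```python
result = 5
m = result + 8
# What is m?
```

Trace:
`result = 5` → result = 5
`m = result + 8` → m = 13
So m = 13

Answer: 13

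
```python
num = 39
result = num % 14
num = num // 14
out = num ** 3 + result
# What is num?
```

Trace:
`num = 39` → num = 39
`result = num % 14` → result = 11
`num = num // 14` → num = 2
`out = num ** 3 + result` → out = 19
So num = 2

Answer: 2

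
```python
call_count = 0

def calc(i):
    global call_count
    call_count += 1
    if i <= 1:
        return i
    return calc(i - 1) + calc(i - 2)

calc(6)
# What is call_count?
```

Calls(i) = 1 + Calls(i-1) + Calls(i-2); Calls(0)=Calls(1)=1. For i=6 this gives 25.

Answer: 25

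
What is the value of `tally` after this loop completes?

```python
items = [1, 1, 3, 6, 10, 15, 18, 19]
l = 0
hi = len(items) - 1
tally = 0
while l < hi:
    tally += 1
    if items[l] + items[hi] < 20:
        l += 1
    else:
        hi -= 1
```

Steps to find pair summing to 20
`tally` takes the values: 0 → 1 → 2 → 3 → 4 → 5 → 6 → 7

Answer: 7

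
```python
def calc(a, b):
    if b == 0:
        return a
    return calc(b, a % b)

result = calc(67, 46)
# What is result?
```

calc(67, 46) -> calc(46, 21) -> calc(21, 4) -> calc(4, 1) -> calc(1, 0) -> 1

Answer: 1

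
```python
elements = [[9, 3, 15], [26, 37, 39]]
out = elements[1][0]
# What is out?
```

Trace:
`elements = [[9, 3, 15], [26, 37, 39]]` → elements = [[9, 3, 15], [26, 37, 39]]
`out = elements[1][0]` → out = 26
So out = 26

Answer: 26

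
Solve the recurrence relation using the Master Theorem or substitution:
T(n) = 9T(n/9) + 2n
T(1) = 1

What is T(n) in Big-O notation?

By Master Theorem: a=9, b=9, f(n)=2n. Since log_9(9) = 1 and f(n) = Θ(n^1), Case 2 applies. T(n) = O(n log n).

Answer: O(n log n)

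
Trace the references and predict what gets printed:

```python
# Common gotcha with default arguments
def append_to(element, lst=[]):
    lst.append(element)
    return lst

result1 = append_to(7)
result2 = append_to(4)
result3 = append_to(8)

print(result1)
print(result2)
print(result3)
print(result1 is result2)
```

Key concept: mutable default argument gotcha.
Step by step:
`result1 = append_to(7)` → result1 = [7]
`result2 = append_to(4)` → result1 = [7, 4] (same object as result2); result2 = [7, 4] (same object as result1)
`result3 = append_to(8)` → result1 = [7, 4, 8] (same object as result2, result3); result2 = [7, 4, 8] (same object as result1, result3); result3 = [7, 4, 8] (same object as result1, result2)
`print(result1)` → prints [7, 4, 8]
`print(result2)` → prints [7, 4, 8]
`print(result3)` → prints [7, 4, 8]
`print(result1 is result2)` → prints True

Answer:
[7, 4, 8]
[7, 4, 8]
[7, 4, 8]
True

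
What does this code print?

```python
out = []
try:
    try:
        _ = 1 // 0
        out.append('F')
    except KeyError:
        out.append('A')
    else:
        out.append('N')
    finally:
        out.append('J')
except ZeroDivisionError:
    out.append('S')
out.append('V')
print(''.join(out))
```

Execution trace: 'J' (finally) → 'S' (outer except ZeroDivisionError) → 'V' (after the try/except). Output: JSV

Answer: JSV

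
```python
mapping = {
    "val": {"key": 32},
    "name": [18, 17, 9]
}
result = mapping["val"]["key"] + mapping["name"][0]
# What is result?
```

Trace:
`mapping = { ...` → mapping = {'val': {'key': 32}, 'name': [18, 17, 9]}
`result = mapping["val"]["key"] + mapping["name"][0]` → result = 50
So result = 50

Answer: 50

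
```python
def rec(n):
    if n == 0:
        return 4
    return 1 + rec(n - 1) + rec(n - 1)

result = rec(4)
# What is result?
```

rec(n) = 1 + 2·rec(n-1), rec(0)=4. Closed form: (4+1)·2^4 - 1 = 79.

Answer: 79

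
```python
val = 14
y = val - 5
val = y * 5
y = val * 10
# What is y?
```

Trace:
`val = 14` → val = 14
`y = val - 5` → y = 9
`val = y * 5` → val = 45
`y = val * 10` → y = 450
So y = 450

Answer: 450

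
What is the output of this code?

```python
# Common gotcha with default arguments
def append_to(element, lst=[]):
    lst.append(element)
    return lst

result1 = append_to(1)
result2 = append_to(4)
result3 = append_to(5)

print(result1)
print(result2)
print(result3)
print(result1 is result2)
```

Key concept: mutable default argument gotcha.
Step by step:
`result1 = append_to(1)` → result1 = [1]
`result2 = append_to(4)` → result1 = [1, 4] (same object as result2); result2 = [1, 4] (same object as result1)
`result3 = append_to(5)` → result1 = [1, 4, 5] (same object as result2, result3); result2 = [1, 4, 5] (same object as result1, result3); result3 = [1, 4, 5] (same object as result1, result2)
`print(result1)` → prints [1, 4, 5]
`print(result2)` → prints [1, 4, 5]
`print(result3)` → prints [1, 4, 5]
`print(result1 is result2)` → prints True

Answer:
[1, 4, 5]
[1, 4, 5]
[1, 4, 5]
True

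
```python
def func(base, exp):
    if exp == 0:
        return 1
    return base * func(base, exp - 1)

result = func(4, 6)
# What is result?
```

func(4, 6) = 4 * 4 * 4 * 4 * 4 * 4 = 4096

Answer: 4096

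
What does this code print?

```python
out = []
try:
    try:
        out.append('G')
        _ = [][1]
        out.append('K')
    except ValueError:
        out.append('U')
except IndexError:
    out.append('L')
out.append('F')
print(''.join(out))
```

Execution trace: 'G' (try body) → 'L' (outer except IndexError) → 'F' (after the try/except). Output: GLF

Answer: GLF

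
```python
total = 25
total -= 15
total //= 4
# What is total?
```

Trace:
`total = 25` → total = 25
`total -= 15` → total = 10
`total //= 4` → total = 2
So total = 2

Answer: 2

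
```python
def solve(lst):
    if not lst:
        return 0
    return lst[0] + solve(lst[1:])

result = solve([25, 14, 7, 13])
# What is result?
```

25 + 14 + 7 + 13 + 0 = 59

Answer: 59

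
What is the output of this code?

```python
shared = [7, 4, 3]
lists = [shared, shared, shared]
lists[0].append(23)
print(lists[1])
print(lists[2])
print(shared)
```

Key concept: list of same reference.
Step by step:
`shared = [7, 4, 3]` → shared = [7, 4, 3]
`lists = [shared, shared, shared]` → lists = [[7, 4, 3], [7, 4, 3], [7, 4, 3]]
`lists[0].append(23)` → shared = [7, 4, 3, 23]; lists = [[7, 4, 3, 23], [7, 4, 3, 23], [7, 4, 3, 23]]
`print(lists[1])` → prints [7, 4, 3, 23]
`print(lists[2])` → prints [7, 4, 3, 23]
`print(shared)` → prints [7, 4, 3, 23]

Answer:
[7, 4, 3, 23]
[7, 4, 3, 23]
[7, 4, 3, 23]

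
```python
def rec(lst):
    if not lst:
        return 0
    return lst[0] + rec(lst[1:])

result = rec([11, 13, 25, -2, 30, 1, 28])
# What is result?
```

11 + 13 + 25 + (-2) + 30 + 1 + 28 + 0 = 106

Answer: 106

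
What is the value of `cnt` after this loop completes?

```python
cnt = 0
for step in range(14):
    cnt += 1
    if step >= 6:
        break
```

Loop breaks when step reaches 6, cnt is 7
`cnt` takes the values: 0 → 1 → 2 → 3 → 4 → 5 → 6 → 7

Answer: 7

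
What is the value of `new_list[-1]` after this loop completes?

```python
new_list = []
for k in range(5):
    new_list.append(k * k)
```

Last element of squares 0 to 4
`new_list` takes the values: [] → [0] → [0, 1] → [0, 1, 4] → [0, 1, 4, 9] → [0, 1, 4, 9, 16]
So `new_list[-1]` = 16

Answer: 16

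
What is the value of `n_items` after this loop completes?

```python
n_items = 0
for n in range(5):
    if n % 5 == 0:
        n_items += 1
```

Count numbers divisible by 5 in range(5)
`n_items` takes the values: 0 → 1

Answer: 1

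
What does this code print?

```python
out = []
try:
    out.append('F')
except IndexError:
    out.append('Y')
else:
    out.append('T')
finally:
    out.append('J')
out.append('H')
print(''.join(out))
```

Execution trace: 'F' (try body, no exception) → 'T' (else) → 'J' (finally) → 'H' (after the try/except). Output: FTJH

Answer: FTJH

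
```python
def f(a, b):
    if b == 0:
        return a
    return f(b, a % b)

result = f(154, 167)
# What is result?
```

f(154, 167) -> f(167, 154) -> f(154, 13) -> f(13, 11) -> f(11, 2) -> f(2, 1) -> f(1, 0) -> 1

Answer: 1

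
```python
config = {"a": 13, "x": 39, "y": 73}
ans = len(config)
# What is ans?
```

Trace:
`config = {"a": 13, "x": 39, "y": 73}` → config = {'a': 13, 'x': 39, 'y': 73}
`ans = len(config)` → ans = 3
So ans = 3

Answer: 3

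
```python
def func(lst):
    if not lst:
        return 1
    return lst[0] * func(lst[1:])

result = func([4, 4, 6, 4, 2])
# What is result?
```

Product over [4, 4, 6, 4, 2] = 4 * 4 * 6 * 4 * 2 = 768

Answer: 768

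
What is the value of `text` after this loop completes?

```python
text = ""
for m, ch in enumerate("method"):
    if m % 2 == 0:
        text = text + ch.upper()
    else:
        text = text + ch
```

Uppercase even positions in 'method'
`text` takes the values: "" → "M" → "Me" → "MeT" → "MeTh" → "MeThO" → "MeThOd"

Answer: "MeThOd"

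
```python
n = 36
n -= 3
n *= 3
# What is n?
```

Trace:
`n = 36` → n = 36
`n -= 3` → n = 33
`n *= 3` → n = 99
So n = 99

Answer: 99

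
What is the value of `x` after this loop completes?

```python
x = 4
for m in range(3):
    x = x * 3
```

Multiply by 3, 3 times: 4 * 3^3 = 108
`x` takes the values: 4 → 12 → 36 → 108

Answer: 108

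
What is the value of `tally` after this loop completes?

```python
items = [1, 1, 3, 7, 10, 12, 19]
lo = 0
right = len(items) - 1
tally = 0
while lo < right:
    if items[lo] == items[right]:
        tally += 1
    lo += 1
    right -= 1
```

Count matching pairs from ends
`tally` takes the values: 0

Answer: 0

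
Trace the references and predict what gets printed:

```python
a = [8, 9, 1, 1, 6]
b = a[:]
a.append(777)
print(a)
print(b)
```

Key concept: slice [:] creates copy.
Step by step:
`a = [8, 9, 1, 1, 6]` → a = [8, 9, 1, 1, 6]
`b = a[:]` → b = [8, 9, 1, 1, 6]
`a.append(777)` → a = [8, 9, 1, 1, 6, 777]
`print(a)` → prints [8, 9, 1, 1, 6, 777]
`print(b)` → prints [8, 9, 1, 1, 6]

Answer:
[8, 9, 1, 1, 6, 777]
[8, 9, 1, 1, 6]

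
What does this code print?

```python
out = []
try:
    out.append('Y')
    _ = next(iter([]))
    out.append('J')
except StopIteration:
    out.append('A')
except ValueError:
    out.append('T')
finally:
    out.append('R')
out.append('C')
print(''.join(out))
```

Execution trace: 'Y' (try body) → 'A' (except StopIteration) → 'R' (finally) → 'C' (after the try/except). Output: YARC

Answer: YARC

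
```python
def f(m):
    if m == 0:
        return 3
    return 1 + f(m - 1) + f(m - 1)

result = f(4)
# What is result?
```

f(m) = 1 + 2·f(m-1), f(0)=3. Closed form: (3+1)·2^4 - 1 = 63.

Answer: 63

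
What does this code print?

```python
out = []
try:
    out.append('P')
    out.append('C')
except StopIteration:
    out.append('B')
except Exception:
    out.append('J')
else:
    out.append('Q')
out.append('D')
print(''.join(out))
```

Execution trace: 'P' (try body) → 'C' (try body, no exception) → 'Q' (else) → 'D' (after the try/except). Output: PCQD

Answer: PCQD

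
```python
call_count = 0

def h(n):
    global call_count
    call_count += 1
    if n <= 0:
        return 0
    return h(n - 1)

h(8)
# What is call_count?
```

Linear recursion stepping by 1: 9 calls from n=8 down to ≤0.

Answer: 9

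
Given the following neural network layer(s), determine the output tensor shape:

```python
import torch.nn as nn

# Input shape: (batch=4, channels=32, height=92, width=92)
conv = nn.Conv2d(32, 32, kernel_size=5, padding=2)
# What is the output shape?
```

Input: (4, 32, 92, 92) -> Output: (4, 32, 92, 92)

Answer: (4, 32, 92, 92)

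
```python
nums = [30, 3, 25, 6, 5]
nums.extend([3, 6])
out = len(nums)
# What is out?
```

Trace:
`nums = [30, 3, 25, 6, 5]` → nums = [30, 3, 25, 6, 5]
`nums.extend([3, 6])` → nums = [30, 3, 25, 6, 5, 3, 6]
`out = len(nums)` → out = 7
So out = 7

Answer: 7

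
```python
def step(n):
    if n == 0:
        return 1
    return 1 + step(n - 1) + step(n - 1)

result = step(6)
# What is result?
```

step(n) = 1 + 2·step(n-1), step(0)=1. Closed form: (1+1)·2^6 - 1 = 127.

Answer: 127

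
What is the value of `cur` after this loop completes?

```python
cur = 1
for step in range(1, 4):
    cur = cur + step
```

Start at 1, add 1 through 3
`cur` takes the values: 1 → 2 → 4 → 7

Answer: 7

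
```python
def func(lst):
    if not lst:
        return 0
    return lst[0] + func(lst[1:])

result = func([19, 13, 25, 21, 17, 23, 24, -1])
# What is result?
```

19 + 13 + 25 + 21 + 17 + 23 + 24 + (-1) + 0 = 141

Answer: 141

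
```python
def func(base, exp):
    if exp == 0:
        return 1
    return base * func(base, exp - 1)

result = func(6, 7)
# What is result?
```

func(6, 7) = 6 * 6 * 6 * 6 * 6 * 6 * 6 = 279936

Answer: 279936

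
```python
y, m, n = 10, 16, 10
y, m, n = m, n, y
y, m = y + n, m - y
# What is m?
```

Trace:
`y, m, n = 10, 16, 10` → y = 10; m = 16; n = 10
`y, m, n = m, n, y` → y = 16; m = 10; n = 10
`y, m = y + n, m - y` → y = 26; m = -6
So m = -6

Answer: -6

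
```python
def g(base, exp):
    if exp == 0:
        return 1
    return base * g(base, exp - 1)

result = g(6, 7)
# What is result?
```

g(6, 7) = 6 * 6 * 6 * 6 * 6 * 6 * 6 = 279936

Answer: 279936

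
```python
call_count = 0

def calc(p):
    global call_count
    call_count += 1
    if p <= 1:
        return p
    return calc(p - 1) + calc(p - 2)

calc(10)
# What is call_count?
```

Calls(p) = 1 + Calls(p-1) + Calls(p-2); Calls(0)=Calls(1)=1. For p=10 this gives 177.

Answer: 177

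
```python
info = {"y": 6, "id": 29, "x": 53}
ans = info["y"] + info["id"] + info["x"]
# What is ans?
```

Trace:
`info = {"y": 6, "id": 29, "x": 53}` → info = {'y': 6, 'id': 29, 'x': 53}
`ans = info["y"] + info["id"] + info["x"]` → ans = 88
So ans = 88

Answer: 88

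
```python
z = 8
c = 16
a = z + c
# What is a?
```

Trace:
`z = 8` → z = 8
`c = 16` → c = 16
`a = z + c` → a = 24
So a = 24

Answer: 24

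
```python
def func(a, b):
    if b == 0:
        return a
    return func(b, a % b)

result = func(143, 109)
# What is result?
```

func(143, 109) -> func(109, 34) -> func(34, 7) -> func(7, 6) -> func(6, 1) -> func(1, 0) -> 1

Answer: 1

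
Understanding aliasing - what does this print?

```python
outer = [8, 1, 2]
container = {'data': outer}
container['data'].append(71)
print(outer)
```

Key concept: dict holds reference to list.
Step by step:
`outer = [8, 1, 2]` → outer = [8, 1, 2]
`container = {'data': outer}` → container = {'data': [8, 1, 2]}
`container['data'].append(71)` → outer = [8, 1, 2, 71]; container = {'data': [8, 1, 2, 71]}
`print(outer)` → prints [8, 1, 2, 71]

Answer: [8, 1, 2, 71]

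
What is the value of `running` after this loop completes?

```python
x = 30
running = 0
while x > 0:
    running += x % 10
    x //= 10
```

Sum digits of 30
`running` takes the values: 0 → 3

Answer: 3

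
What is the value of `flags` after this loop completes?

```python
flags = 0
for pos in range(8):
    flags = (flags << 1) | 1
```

Build 8 consecutive 1-bits: 0b11111111
`flags` takes the values: 0 → 1 → 3 → 7 → 15 → 31 → 63 → 127 → 255

Answer: 255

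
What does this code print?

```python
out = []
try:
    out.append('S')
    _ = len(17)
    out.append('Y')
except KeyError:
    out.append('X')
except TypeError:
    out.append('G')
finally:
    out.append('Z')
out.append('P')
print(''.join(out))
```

Execution trace: 'S' (try body) → 'G' (except TypeError) → 'Z' (finally) → 'P' (after the try/except). Output: SGZP

Answer: SGZP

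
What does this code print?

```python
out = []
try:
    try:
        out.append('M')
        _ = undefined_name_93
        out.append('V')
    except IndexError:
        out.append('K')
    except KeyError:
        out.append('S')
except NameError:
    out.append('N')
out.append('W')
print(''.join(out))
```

Execution trace: 'M' (inner try body) → 'N' (outer except NameError) → 'W' (after the try/except). Output: MNW

Answer: MNW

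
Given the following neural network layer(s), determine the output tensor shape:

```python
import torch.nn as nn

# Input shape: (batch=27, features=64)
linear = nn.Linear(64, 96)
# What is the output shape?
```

Input: (27, 64) -> Output: (27, 96)

Answer: (27, 96)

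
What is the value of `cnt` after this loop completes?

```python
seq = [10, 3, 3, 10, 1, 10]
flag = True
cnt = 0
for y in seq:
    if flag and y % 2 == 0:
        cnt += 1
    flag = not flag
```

Count even values at even positions
`cnt` takes the values: 0 → 1

Answer: 1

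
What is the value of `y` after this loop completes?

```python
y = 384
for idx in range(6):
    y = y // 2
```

Halve 6 times: 384 // 2^6 = 6
`y` takes the values: 384 → 192 → 96 → 48 → 24 → 12 → 6

Answer: 6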